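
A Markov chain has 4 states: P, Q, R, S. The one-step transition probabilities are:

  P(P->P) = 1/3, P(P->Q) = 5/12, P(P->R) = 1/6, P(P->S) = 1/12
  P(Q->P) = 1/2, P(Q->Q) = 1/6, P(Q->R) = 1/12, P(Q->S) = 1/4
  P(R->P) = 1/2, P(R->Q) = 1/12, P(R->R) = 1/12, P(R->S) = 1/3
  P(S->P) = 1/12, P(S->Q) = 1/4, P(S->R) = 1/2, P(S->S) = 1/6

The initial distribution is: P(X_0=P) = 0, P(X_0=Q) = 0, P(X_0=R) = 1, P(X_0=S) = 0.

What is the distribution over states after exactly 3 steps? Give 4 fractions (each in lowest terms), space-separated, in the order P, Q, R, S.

Propagating the distribution step by step (d_{t+1} = d_t * P):
d_0 = (P=0, Q=0, R=1, S=0)
  d_1[P] = 0*1/3 + 0*1/2 + 1*1/2 + 0*1/12 = 1/2
  d_1[Q] = 0*5/12 + 0*1/6 + 1*1/12 + 0*1/4 = 1/12
  d_1[R] = 0*1/6 + 0*1/12 + 1*1/12 + 0*1/2 = 1/12
  d_1[S] = 0*1/12 + 0*1/4 + 1*1/3 + 0*1/6 = 1/3
d_1 = (P=1/2, Q=1/12, R=1/12, S=1/3)
  d_2[P] = 1/2*1/3 + 1/12*1/2 + 1/12*1/2 + 1/3*1/12 = 5/18
  d_2[Q] = 1/2*5/12 + 1/12*1/6 + 1/12*1/12 + 1/3*1/4 = 5/16
  d_2[R] = 1/2*1/6 + 1/12*1/12 + 1/12*1/12 + 1/3*1/2 = 19/72
  d_2[S] = 1/2*1/12 + 1/12*1/4 + 1/12*1/3 + 1/3*1/6 = 7/48
d_2 = (P=5/18, Q=5/16, R=19/72, S=7/48)
  d_3[P] = 5/18*1/3 + 5/16*1/2 + 19/72*1/2 + 7/48*1/12 = 679/1728
  d_3[Q] = 5/18*5/12 + 5/16*1/6 + 19/72*1/12 + 7/48*1/4 = 391/1728
  d_3[R] = 5/18*1/6 + 5/16*1/12 + 19/72*1/12 + 7/48*1/2 = 289/1728
  d_3[S] = 5/18*1/12 + 5/16*1/4 + 19/72*1/3 + 7/48*1/6 = 41/192
d_3 = (P=679/1728, Q=391/1728, R=289/1728, S=41/192)

Answer: 679/1728 391/1728 289/1728 41/192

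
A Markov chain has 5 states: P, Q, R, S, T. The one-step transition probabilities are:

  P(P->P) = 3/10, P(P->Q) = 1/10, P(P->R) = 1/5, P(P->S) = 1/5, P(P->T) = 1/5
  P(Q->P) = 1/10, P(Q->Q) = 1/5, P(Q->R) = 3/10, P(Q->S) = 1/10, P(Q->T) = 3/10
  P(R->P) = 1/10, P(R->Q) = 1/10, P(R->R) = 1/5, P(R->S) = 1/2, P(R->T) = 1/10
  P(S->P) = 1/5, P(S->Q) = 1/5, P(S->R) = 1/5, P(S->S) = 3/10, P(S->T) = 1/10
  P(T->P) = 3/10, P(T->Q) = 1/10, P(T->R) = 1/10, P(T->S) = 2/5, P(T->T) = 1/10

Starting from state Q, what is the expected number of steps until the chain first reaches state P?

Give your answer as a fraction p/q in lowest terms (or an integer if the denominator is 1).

Let h_i = expected steps to first reach P from state i.
Boundary: h_P = 0.
First-step equations for the other states:
  h_Q = 1 + 1/10*h_P + 1/5*h_Q + 3/10*h_R + 1/10*h_S + 3/10*h_T
  h_R = 1 + 1/10*h_P + 1/10*h_Q + 1/5*h_R + 1/2*h_S + 1/10*h_T
  h_S = 1 + 1/5*h_P + 1/5*h_Q + 1/5*h_R + 3/10*h_S + 1/10*h_T
  h_T = 1 + 3/10*h_P + 1/10*h_Q + 1/10*h_R + 2/5*h_S + 1/10*h_T

Substituting h_P = 0 and rearranging gives the linear system (I - Q) h = 1:
  [4/5, -3/10, -1/10, -3/10] . (h_Q, h_R, h_S, h_T) = 1
  [-1/10, 4/5, -1/2, -1/10] . (h_Q, h_R, h_S, h_T) = 1
  [-1/5, -1/5, 7/10, -1/10] . (h_Q, h_R, h_S, h_T) = 1
  [-1/10, -1/10, -2/5, 9/10] . (h_Q, h_R, h_S, h_T) = 1

Solving yields:
  h_Q = 11160/1813
  h_R = 11220/1813
  h_S = 10280/1813
  h_T = 9070/1813

Starting state is Q, so the expected hitting time is h_Q = 11160/1813.

Answer: 11160/1813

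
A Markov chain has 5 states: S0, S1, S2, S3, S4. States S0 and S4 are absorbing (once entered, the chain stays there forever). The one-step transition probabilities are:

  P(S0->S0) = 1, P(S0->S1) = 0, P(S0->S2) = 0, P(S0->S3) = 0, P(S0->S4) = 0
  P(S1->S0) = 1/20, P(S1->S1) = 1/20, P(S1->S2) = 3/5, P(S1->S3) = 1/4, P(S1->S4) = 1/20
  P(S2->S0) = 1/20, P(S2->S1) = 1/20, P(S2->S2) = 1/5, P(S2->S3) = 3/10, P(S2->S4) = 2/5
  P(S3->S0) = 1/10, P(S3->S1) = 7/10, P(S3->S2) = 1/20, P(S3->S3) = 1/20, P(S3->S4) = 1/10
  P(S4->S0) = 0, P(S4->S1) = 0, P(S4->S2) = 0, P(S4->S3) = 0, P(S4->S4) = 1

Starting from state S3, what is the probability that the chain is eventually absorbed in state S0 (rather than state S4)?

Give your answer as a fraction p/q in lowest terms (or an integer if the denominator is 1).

Answer: 996/3301

Derivation:
Let a_i = P(absorbed in S0 | start in state i).
Boundary conditions: a_S0 = 1, a_S4 = 0.
For each transient state i, a_i = sum_j P(i->j) * a_j:
  a_S1 = 1/20*a_S0 + 1/20*a_S1 + 3/5*a_S2 + 1/4*a_S3 + 1/20*a_S4
  a_S2 = 1/20*a_S0 + 1/20*a_S1 + 1/5*a_S2 + 3/10*a_S3 + 2/5*a_S4
  a_S3 = 1/10*a_S0 + 7/10*a_S1 + 1/20*a_S2 + 1/20*a_S3 + 1/10*a_S4

Substituting a_S0 = 1 and a_S4 = 0, rearrange to (I - Q) a = r where r[i] = P(i -> S0):
  [19/20, -3/5, -1/4] . (a_S1, a_S2, a_S3) = 1/20
  [-1/20, 4/5, -3/10] . (a_S1, a_S2, a_S3) = 1/20
  [-7/10, -1/20, 19/20] . (a_S1, a_S2, a_S3) = 1/10

Solving yields:
  a_S1 = 835/3301
  a_S2 = 632/3301
  a_S3 = 996/3301

Starting state is S3, so the absorption probability is a_S3 = 996/3301.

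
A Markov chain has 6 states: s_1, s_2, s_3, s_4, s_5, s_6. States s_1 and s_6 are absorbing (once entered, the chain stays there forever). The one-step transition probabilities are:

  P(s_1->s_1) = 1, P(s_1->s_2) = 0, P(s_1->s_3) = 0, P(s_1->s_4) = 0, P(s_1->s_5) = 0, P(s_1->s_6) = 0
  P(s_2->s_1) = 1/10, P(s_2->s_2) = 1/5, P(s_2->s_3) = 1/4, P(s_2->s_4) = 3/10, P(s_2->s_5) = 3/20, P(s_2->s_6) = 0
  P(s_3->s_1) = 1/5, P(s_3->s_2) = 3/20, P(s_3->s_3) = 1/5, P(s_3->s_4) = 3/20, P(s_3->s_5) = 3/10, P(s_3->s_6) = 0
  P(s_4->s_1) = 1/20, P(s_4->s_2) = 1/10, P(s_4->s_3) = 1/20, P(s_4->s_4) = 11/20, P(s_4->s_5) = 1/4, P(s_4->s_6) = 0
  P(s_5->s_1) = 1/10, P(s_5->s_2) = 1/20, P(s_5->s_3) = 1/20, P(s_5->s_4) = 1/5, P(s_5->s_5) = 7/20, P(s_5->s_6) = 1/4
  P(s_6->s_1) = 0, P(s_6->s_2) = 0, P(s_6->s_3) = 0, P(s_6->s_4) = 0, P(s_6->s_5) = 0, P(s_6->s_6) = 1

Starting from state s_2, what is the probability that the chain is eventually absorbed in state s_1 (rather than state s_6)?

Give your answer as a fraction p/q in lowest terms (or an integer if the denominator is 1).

Answer: 2416/4021

Derivation:
Let a_i = P(absorbed in s_1 | start in state i).
Boundary conditions: a_s_1 = 1, a_s_6 = 0.
For each transient state i, a_i = sum_j P(i->j) * a_j:
  a_s_2 = 1/10*a_s_1 + 1/5*a_s_2 + 1/4*a_s_3 + 3/10*a_s_4 + 3/20*a_s_5 + 0*a_s_6
  a_s_3 = 1/5*a_s_1 + 3/20*a_s_2 + 1/5*a_s_3 + 3/20*a_s_4 + 3/10*a_s_5 + 0*a_s_6
  a_s_4 = 1/20*a_s_1 + 1/10*a_s_2 + 1/20*a_s_3 + 11/20*a_s_4 + 1/4*a_s_5 + 0*a_s_6
  a_s_5 = 1/10*a_s_1 + 1/20*a_s_2 + 1/20*a_s_3 + 1/5*a_s_4 + 7/20*a_s_5 + 1/4*a_s_6

Substituting a_s_1 = 1 and a_s_6 = 0, rearrange to (I - Q) a = r where r[i] = P(i -> s_1):
  [4/5, -1/4, -3/10, -3/20] . (a_s_2, a_s_3, a_s_4, a_s_5) = 1/10
  [-3/20, 4/5, -3/20, -3/10] . (a_s_2, a_s_3, a_s_4, a_s_5) = 1/5
  [-1/10, -1/20, 9/20, -1/4] . (a_s_2, a_s_3, a_s_4, a_s_5) = 1/20
  [-1/20, -1/20, -1/5, 13/20] . (a_s_2, a_s_3, a_s_4, a_s_5) = 1/10

Solving yields:
  a_s_2 = 2416/4021
  a_s_3 = 9979/16084
  a_s_4 = 4377/8042
  a_s_5 = 6679/16084

Starting state is s_2, so the absorption probability is a_s_2 = 2416/4021.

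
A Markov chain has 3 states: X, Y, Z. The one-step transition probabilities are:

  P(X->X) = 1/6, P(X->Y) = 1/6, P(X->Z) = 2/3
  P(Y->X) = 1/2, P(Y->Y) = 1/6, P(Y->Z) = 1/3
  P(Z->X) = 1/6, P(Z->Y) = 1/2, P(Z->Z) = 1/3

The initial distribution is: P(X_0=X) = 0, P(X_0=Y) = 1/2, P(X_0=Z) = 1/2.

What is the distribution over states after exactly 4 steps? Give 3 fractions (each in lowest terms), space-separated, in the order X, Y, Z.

Propagating the distribution step by step (d_{t+1} = d_t * P):
d_0 = (X=0, Y=1/2, Z=1/2)
  d_1[X] = 0*1/6 + 1/2*1/2 + 1/2*1/6 = 1/3
  d_1[Y] = 0*1/6 + 1/2*1/6 + 1/2*1/2 = 1/3
  d_1[Z] = 0*2/3 + 1/2*1/3 + 1/2*1/3 = 1/3
d_1 = (X=1/3, Y=1/3, Z=1/3)
  d_2[X] = 1/3*1/6 + 1/3*1/2 + 1/3*1/6 = 5/18
  d_2[Y] = 1/3*1/6 + 1/3*1/6 + 1/3*1/2 = 5/18
  d_2[Z] = 1/3*2/3 + 1/3*1/3 + 1/3*1/3 = 4/9
d_2 = (X=5/18, Y=5/18, Z=4/9)
  d_3[X] = 5/18*1/6 + 5/18*1/2 + 4/9*1/6 = 7/27
  d_3[Y] = 5/18*1/6 + 5/18*1/6 + 4/9*1/2 = 17/54
  d_3[Z] = 5/18*2/3 + 5/18*1/3 + 4/9*1/3 = 23/54
d_3 = (X=7/27, Y=17/54, Z=23/54)
  d_4[X] = 7/27*1/6 + 17/54*1/2 + 23/54*1/6 = 22/81
  d_4[Y] = 7/27*1/6 + 17/54*1/6 + 23/54*1/2 = 25/81
  d_4[Z] = 7/27*2/3 + 17/54*1/3 + 23/54*1/3 = 34/81
d_4 = (X=22/81, Y=25/81, Z=34/81)

Answer: 22/81 25/81 34/81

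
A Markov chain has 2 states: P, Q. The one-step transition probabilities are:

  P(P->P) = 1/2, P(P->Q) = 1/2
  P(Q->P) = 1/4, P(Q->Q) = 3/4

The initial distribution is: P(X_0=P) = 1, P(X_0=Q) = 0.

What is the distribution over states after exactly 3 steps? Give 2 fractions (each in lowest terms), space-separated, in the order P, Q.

Answer: 11/32 21/32

Derivation:
Propagating the distribution step by step (d_{t+1} = d_t * P):
d_0 = (P=1, Q=0)
  d_1[P] = 1*1/2 + 0*1/4 = 1/2
  d_1[Q] = 1*1/2 + 0*3/4 = 1/2
d_1 = (P=1/2, Q=1/2)
  d_2[P] = 1/2*1/2 + 1/2*1/4 = 3/8
  d_2[Q] = 1/2*1/2 + 1/2*3/4 = 5/8
d_2 = (P=3/8, Q=5/8)
  d_3[P] = 3/8*1/2 + 5/8*1/4 = 11/32
  d_3[Q] = 3/8*1/2 + 5/8*3/4 = 21/32
d_3 = (P=11/32, Q=21/32)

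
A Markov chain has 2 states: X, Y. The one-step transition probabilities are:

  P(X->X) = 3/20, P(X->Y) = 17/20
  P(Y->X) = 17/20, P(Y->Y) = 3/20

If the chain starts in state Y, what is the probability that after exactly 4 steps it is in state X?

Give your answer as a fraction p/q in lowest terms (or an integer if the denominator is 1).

Answer: 7599/20000

Derivation:
Computing P^4 by repeated multiplication:
P^1 =
  X: [3/20, 17/20]
  Y: [17/20, 3/20]
P^2 =
  X: [149/200, 51/200]
  Y: [51/200, 149/200]
P^3 =
  X: [657/2000, 1343/2000]
  Y: [1343/2000, 657/2000]
P^4 =
  X: [12401/20000, 7599/20000]
  Y: [7599/20000, 12401/20000]

(P^4)[Y -> X] = 7599/20000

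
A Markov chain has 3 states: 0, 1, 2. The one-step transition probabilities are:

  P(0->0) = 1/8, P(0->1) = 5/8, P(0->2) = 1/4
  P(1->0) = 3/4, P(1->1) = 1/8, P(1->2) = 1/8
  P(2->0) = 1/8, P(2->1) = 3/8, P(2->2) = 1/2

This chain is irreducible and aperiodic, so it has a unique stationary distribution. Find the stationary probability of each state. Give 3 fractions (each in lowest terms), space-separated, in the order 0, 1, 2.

The stationary distribution satisfies pi = pi * P, i.e.:
  pi_0 = 1/8*pi_0 + 3/4*pi_1 + 1/8*pi_2
  pi_1 = 5/8*pi_0 + 1/8*pi_1 + 3/8*pi_2
  pi_2 = 1/4*pi_0 + 1/8*pi_1 + 1/2*pi_2
with normalization: pi_0 + pi_1 + pi_2 = 1.

Using the first 2 balance equations plus normalization, the linear system A*pi = b is:
  [-7/8, 3/4, 1/8] . pi = 0
  [5/8, -7/8, 3/8] . pi = 0
  [1, 1, 1] . pi = 1

Solving yields:
  pi_0 = 5/14
  pi_1 = 13/35
  pi_2 = 19/70

Verification (pi * P):
  5/14*1/8 + 13/35*3/4 + 19/70*1/8 = 5/14 = pi_0  (ok)
  5/14*5/8 + 13/35*1/8 + 19/70*3/8 = 13/35 = pi_1  (ok)
  5/14*1/4 + 13/35*1/8 + 19/70*1/2 = 19/70 = pi_2  (ok)

Answer: 5/14 13/35 19/70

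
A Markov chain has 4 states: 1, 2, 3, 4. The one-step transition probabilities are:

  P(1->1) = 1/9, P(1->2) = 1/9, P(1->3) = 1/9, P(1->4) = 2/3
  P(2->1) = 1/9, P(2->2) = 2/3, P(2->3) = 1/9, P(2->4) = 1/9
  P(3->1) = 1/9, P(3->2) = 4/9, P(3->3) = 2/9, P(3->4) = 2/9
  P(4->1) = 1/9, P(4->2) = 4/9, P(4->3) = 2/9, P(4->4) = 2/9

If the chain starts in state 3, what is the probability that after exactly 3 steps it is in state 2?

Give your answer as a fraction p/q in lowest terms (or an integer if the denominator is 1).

Answer: 379/729

Derivation:
Computing P^3 by repeated multiplication:
P^1 =
  1: [1/9, 1/9, 1/9, 2/3]
  2: [1/9, 2/3, 1/9, 1/9]
  3: [1/9, 4/9, 2/9, 2/9]
  4: [1/9, 4/9, 2/9, 2/9]
P^2 =
  1: [1/9, 35/81, 16/81, 7/27]
  2: [1/9, 5/9, 11/81, 16/81]
  3: [1/9, 41/81, 13/81, 2/9]
  4: [1/9, 41/81, 13/81, 2/9]
P^3 =
  1: [1/9, 367/729, 118/729, 163/729]
  2: [1/9, 43/81, 4/27, 17/81]
  3: [1/9, 379/729, 112/729, 157/729]
  4: [1/9, 379/729, 112/729, 157/729]

(P^3)[3 -> 2] = 379/729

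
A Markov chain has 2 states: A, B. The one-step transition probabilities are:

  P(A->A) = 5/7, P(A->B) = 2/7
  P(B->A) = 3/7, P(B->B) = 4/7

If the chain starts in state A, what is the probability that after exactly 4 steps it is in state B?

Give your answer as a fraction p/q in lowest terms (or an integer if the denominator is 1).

Computing P^4 by repeated multiplication:
P^1 =
  A: [5/7, 2/7]
  B: [3/7, 4/7]
P^2 =
  A: [31/49, 18/49]
  B: [27/49, 22/49]
P^3 =
  A: [209/343, 134/343]
  B: [201/343, 142/343]
P^4 =
  A: [1447/2401, 954/2401]
  B: [1431/2401, 970/2401]

(P^4)[A -> B] = 954/2401

Answer: 954/2401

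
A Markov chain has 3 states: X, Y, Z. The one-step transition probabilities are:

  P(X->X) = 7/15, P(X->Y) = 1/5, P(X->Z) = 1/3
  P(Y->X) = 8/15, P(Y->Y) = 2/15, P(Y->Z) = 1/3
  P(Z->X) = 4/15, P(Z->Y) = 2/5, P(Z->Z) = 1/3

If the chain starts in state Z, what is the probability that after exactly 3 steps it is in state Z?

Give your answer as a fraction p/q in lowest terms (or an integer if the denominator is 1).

Answer: 1/3

Derivation:
Computing P^3 by repeated multiplication:
P^1 =
  X: [7/15, 1/5, 1/3]
  Y: [8/15, 2/15, 1/3]
  Z: [4/15, 2/5, 1/3]
P^2 =
  X: [31/75, 19/75, 1/3]
  Y: [92/225, 58/225, 1/3]
  Z: [32/75, 6/25, 1/3]
P^3 =
  X: [469/1125, 281/1125, 1/3]
  Y: [1408/3375, 842/3375, 1/3]
  Z: [52/125, 94/375, 1/3]

(P^3)[Z -> Z] = 1/3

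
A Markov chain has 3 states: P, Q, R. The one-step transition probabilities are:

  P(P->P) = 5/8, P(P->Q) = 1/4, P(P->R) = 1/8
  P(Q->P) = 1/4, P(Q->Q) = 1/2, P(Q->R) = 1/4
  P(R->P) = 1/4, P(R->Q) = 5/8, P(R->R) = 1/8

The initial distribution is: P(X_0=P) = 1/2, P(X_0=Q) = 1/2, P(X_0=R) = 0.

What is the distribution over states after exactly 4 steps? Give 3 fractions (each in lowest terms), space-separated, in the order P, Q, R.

Propagating the distribution step by step (d_{t+1} = d_t * P):
d_0 = (P=1/2, Q=1/2, R=0)
  d_1[P] = 1/2*5/8 + 1/2*1/4 + 0*1/4 = 7/16
  d_1[Q] = 1/2*1/4 + 1/2*1/2 + 0*5/8 = 3/8
  d_1[R] = 1/2*1/8 + 1/2*1/4 + 0*1/8 = 3/16
d_1 = (P=7/16, Q=3/8, R=3/16)
  d_2[P] = 7/16*5/8 + 3/8*1/4 + 3/16*1/4 = 53/128
  d_2[Q] = 7/16*1/4 + 3/8*1/2 + 3/16*5/8 = 53/128
  d_2[R] = 7/16*1/8 + 3/8*1/4 + 3/16*1/8 = 11/64
d_2 = (P=53/128, Q=53/128, R=11/64)
  d_3[P] = 53/128*5/8 + 53/128*1/4 + 11/64*1/4 = 415/1024
  d_3[Q] = 53/128*1/4 + 53/128*1/2 + 11/64*5/8 = 107/256
  d_3[R] = 53/128*1/8 + 53/128*1/4 + 11/64*1/8 = 181/1024
d_3 = (P=415/1024, Q=107/256, R=181/1024)
  d_4[P] = 415/1024*5/8 + 107/256*1/4 + 181/1024*1/4 = 3293/8192
  d_4[Q] = 415/1024*1/4 + 107/256*1/2 + 181/1024*5/8 = 3447/8192
  d_4[R] = 415/1024*1/8 + 107/256*1/4 + 181/1024*1/8 = 363/2048
d_4 = (P=3293/8192, Q=3447/8192, R=363/2048)

Answer: 3293/8192 3447/8192 363/2048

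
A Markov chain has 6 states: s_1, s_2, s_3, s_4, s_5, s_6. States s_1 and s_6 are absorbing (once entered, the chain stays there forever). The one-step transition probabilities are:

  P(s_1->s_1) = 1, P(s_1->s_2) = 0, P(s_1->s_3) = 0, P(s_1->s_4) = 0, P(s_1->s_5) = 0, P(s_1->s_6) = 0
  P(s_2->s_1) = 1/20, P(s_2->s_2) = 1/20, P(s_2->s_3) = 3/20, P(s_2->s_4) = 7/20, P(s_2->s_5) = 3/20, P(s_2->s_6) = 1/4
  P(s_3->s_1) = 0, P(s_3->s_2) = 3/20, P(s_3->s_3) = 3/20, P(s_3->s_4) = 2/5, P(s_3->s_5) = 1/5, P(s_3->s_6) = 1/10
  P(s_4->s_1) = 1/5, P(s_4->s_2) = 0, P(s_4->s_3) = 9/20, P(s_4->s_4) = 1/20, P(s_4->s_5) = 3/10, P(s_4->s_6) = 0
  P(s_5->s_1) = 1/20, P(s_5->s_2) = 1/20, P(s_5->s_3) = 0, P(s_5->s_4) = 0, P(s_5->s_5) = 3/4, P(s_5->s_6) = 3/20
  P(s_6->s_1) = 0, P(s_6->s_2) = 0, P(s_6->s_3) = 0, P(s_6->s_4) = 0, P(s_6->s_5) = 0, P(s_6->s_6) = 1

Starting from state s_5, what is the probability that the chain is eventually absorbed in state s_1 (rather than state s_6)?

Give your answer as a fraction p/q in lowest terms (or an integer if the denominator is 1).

Answer: 2616/9977

Derivation:
Let a_i = P(absorbed in s_1 | start in state i).
Boundary conditions: a_s_1 = 1, a_s_6 = 0.
For each transient state i, a_i = sum_j P(i->j) * a_j:
  a_s_2 = 1/20*a_s_1 + 1/20*a_s_2 + 3/20*a_s_3 + 7/20*a_s_4 + 3/20*a_s_5 + 1/4*a_s_6
  a_s_3 = 0*a_s_1 + 3/20*a_s_2 + 3/20*a_s_3 + 2/5*a_s_4 + 1/5*a_s_5 + 1/10*a_s_6
  a_s_4 = 1/5*a_s_1 + 0*a_s_2 + 9/20*a_s_3 + 1/20*a_s_4 + 3/10*a_s_5 + 0*a_s_6
  a_s_5 = 1/20*a_s_1 + 1/20*a_s_2 + 0*a_s_3 + 0*a_s_4 + 3/4*a_s_5 + 3/20*a_s_6

Substituting a_s_1 = 1 and a_s_6 = 0, rearrange to (I - Q) a = r where r[i] = P(i -> s_1):
  [19/20, -3/20, -7/20, -3/20] . (a_s_2, a_s_3, a_s_4, a_s_5) = 1/20
  [-3/20, 17/20, -2/5, -1/5] . (a_s_2, a_s_3, a_s_4, a_s_5) = 0
  [0, -9/20, 19/20, -3/10] . (a_s_2, a_s_3, a_s_4, a_s_5) = 1/5
  [-1/20, 0, 0, 1/4] . (a_s_2, a_s_3, a_s_4, a_s_5) = 1/20

Solving yields:
  a_s_2 = 3103/9977
  a_s_3 = 3269/9977
  a_s_4 = 4475/9977
  a_s_5 = 2616/9977

Starting state is s_5, so the absorption probability is a_s_5 = 2616/9977.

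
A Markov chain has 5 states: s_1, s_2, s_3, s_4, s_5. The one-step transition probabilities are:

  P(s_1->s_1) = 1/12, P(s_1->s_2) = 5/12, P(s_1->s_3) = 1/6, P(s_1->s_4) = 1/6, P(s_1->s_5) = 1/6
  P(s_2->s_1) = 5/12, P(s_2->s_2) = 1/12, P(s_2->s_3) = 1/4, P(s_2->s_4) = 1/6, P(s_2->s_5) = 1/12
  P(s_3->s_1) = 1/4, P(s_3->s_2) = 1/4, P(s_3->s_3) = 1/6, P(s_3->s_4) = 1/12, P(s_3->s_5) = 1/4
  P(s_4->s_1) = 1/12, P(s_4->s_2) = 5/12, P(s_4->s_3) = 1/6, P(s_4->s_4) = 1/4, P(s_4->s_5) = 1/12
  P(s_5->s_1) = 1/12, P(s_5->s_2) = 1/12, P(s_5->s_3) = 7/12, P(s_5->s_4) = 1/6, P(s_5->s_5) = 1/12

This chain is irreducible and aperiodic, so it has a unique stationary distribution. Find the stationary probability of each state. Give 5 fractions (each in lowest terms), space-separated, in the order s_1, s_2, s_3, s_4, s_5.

Answer: 338/1637 1613/6548 403/1637 261/1637 927/6548

Derivation:
The stationary distribution satisfies pi = pi * P, i.e.:
  pi_s_1 = 1/12*pi_s_1 + 5/12*pi_s_2 + 1/4*pi_s_3 + 1/12*pi_s_4 + 1/12*pi_s_5
  pi_s_2 = 5/12*pi_s_1 + 1/12*pi_s_2 + 1/4*pi_s_3 + 5/12*pi_s_4 + 1/12*pi_s_5
  pi_s_3 = 1/6*pi_s_1 + 1/4*pi_s_2 + 1/6*pi_s_3 + 1/6*pi_s_4 + 7/12*pi_s_5
  pi_s_4 = 1/6*pi_s_1 + 1/6*pi_s_2 + 1/12*pi_s_3 + 1/4*pi_s_4 + 1/6*pi_s_5
  pi_s_5 = 1/6*pi_s_1 + 1/12*pi_s_2 + 1/4*pi_s_3 + 1/12*pi_s_4 + 1/12*pi_s_5
with normalization: pi_s_1 + pi_s_2 + pi_s_3 + pi_s_4 + pi_s_5 = 1.

Using the first 4 balance equations plus normalization, the linear system A*pi = b is:
  [-11/12, 5/12, 1/4, 1/12, 1/12] . pi = 0
  [5/12, -11/12, 1/4, 5/12, 1/12] . pi = 0
  [1/6, 1/4, -5/6, 1/6, 7/12] . pi = 0
  [1/6, 1/6, 1/12, -3/4, 1/6] . pi = 0
  [1, 1, 1, 1, 1] . pi = 1

Solving yields:
  pi_s_1 = 338/1637
  pi_s_2 = 1613/6548
  pi_s_3 = 403/1637
  pi_s_4 = 261/1637
  pi_s_5 = 927/6548

Verification (pi * P):
  338/1637*1/12 + 1613/6548*5/12 + 403/1637*1/4 + 261/1637*1/12 + 927/6548*1/12 = 338/1637 = pi_s_1  (ok)
  338/1637*5/12 + 1613/6548*1/12 + 403/1637*1/4 + 261/1637*5/12 + 927/6548*1/12 = 1613/6548 = pi_s_2  (ok)
  338/1637*1/6 + 1613/6548*1/4 + 403/1637*1/6 + 261/1637*1/6 + 927/6548*7/12 = 403/1637 = pi_s_3  (ok)
  338/1637*1/6 + 1613/6548*1/6 + 403/1637*1/12 + 261/1637*1/4 + 927/6548*1/6 = 261/1637 = pi_s_4  (ok)
  338/1637*1/6 + 1613/6548*1/12 + 403/1637*1/4 + 261/1637*1/12 + 927/6548*1/12 = 927/6548 = pi_s_5  (ok)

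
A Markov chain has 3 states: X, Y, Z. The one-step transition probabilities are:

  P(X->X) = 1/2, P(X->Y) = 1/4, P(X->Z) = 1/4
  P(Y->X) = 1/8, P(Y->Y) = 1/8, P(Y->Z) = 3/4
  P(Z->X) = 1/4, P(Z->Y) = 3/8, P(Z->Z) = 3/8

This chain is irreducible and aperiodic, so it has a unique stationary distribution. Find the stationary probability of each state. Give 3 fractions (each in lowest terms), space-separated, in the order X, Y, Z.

Answer: 17/59 16/59 26/59

Derivation:
The stationary distribution satisfies pi = pi * P, i.e.:
  pi_X = 1/2*pi_X + 1/8*pi_Y + 1/4*pi_Z
  pi_Y = 1/4*pi_X + 1/8*pi_Y + 3/8*pi_Z
  pi_Z = 1/4*pi_X + 3/4*pi_Y + 3/8*pi_Z
with normalization: pi_X + pi_Y + pi_Z = 1.

Using the first 2 balance equations plus normalization, the linear system A*pi = b is:
  [-1/2, 1/8, 1/4] . pi = 0
  [1/4, -7/8, 3/8] . pi = 0
  [1, 1, 1] . pi = 1

Solving yields:
  pi_X = 17/59
  pi_Y = 16/59
  pi_Z = 26/59

Verification (pi * P):
  17/59*1/2 + 16/59*1/8 + 26/59*1/4 = 17/59 = pi_X  (ok)
  17/59*1/4 + 16/59*1/8 + 26/59*3/8 = 16/59 = pi_Y  (ok)
  17/59*1/4 + 16/59*3/4 + 26/59*3/8 = 26/59 = pi_Z  (ok)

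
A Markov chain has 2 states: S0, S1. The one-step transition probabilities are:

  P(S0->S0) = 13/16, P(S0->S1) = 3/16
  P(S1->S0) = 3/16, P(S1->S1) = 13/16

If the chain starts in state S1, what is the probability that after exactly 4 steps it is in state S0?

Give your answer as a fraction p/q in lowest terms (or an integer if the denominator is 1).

Answer: 3471/8192

Derivation:
Computing P^4 by repeated multiplication:
P^1 =
  S0: [13/16, 3/16]
  S1: [3/16, 13/16]
P^2 =
  S0: [89/128, 39/128]
  S1: [39/128, 89/128]
P^3 =
  S0: [637/1024, 387/1024]
  S1: [387/1024, 637/1024]
P^4 =
  S0: [4721/8192, 3471/8192]
  S1: [3471/8192, 4721/8192]

(P^4)[S1 -> S0] = 3471/8192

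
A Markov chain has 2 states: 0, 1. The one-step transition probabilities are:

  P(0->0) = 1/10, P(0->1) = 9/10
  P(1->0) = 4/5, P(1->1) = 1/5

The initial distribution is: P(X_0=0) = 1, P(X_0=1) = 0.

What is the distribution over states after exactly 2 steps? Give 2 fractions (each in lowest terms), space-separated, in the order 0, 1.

Answer: 73/100 27/100

Derivation:
Propagating the distribution step by step (d_{t+1} = d_t * P):
d_0 = (0=1, 1=0)
  d_1[0] = 1*1/10 + 0*4/5 = 1/10
  d_1[1] = 1*9/10 + 0*1/5 = 9/10
d_1 = (0=1/10, 1=9/10)
  d_2[0] = 1/10*1/10 + 9/10*4/5 = 73/100
  d_2[1] = 1/10*9/10 + 9/10*1/5 = 27/100
d_2 = (0=73/100, 1=27/100)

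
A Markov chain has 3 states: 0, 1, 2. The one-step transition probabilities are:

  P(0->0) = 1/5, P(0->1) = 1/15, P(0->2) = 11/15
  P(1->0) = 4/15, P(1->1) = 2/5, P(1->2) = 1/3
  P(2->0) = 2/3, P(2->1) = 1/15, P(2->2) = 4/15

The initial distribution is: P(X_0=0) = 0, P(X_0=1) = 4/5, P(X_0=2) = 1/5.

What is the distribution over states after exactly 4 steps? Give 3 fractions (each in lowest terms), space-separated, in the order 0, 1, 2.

Propagating the distribution step by step (d_{t+1} = d_t * P):
d_0 = (0=0, 1=4/5, 2=1/5)
  d_1[0] = 0*1/5 + 4/5*4/15 + 1/5*2/3 = 26/75
  d_1[1] = 0*1/15 + 4/5*2/5 + 1/5*1/15 = 1/3
  d_1[2] = 0*11/15 + 4/5*1/3 + 1/5*4/15 = 8/25
d_1 = (0=26/75, 1=1/3, 2=8/25)
  d_2[0] = 26/75*1/5 + 1/3*4/15 + 8/25*2/3 = 418/1125
  d_2[1] = 26/75*1/15 + 1/3*2/5 + 8/25*1/15 = 8/45
  d_2[2] = 26/75*11/15 + 1/3*1/3 + 8/25*4/15 = 169/375
d_2 = (0=418/1125, 1=8/45, 2=169/375)
  d_3[0] = 418/1125*1/5 + 8/45*4/15 + 169/375*2/3 = 7124/16875
  d_3[1] = 418/1125*1/15 + 8/45*2/5 + 169/375*1/15 = 17/135
  d_3[2] = 418/1125*11/15 + 8/45*1/3 + 169/375*4/15 = 2542/5625
d_3 = (0=7124/16875, 1=17/135, 2=2542/5625)
  d_4[0] = 7124/16875*1/5 + 17/135*4/15 + 2542/5625*2/3 = 106132/253125
  d_4[1] = 7124/16875*1/15 + 17/135*2/5 + 2542/5625*1/15 = 44/405
  d_4[2] = 7124/16875*11/15 + 17/135*1/3 + 2542/5625*4/15 = 13277/28125
d_4 = (0=106132/253125, 1=44/405, 2=13277/28125)

Answer: 106132/253125 44/405 13277/28125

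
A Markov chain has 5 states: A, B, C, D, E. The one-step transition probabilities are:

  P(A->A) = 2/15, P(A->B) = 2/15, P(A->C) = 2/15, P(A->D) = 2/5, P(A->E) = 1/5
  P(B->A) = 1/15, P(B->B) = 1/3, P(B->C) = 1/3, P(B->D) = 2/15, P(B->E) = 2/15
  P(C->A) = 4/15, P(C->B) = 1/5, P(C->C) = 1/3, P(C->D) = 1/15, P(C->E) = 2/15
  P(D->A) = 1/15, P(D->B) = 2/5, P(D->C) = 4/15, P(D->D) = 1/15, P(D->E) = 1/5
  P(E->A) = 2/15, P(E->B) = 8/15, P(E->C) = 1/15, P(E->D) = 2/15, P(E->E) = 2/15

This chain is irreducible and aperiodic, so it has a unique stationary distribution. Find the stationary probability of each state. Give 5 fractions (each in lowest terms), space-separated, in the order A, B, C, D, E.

The stationary distribution satisfies pi = pi * P, i.e.:
  pi_A = 2/15*pi_A + 1/15*pi_B + 4/15*pi_C + 1/15*pi_D + 2/15*pi_E
  pi_B = 2/15*pi_A + 1/3*pi_B + 1/5*pi_C + 2/5*pi_D + 8/15*pi_E
  pi_C = 2/15*pi_A + 1/3*pi_B + 1/3*pi_C + 4/15*pi_D + 1/15*pi_E
  pi_D = 2/5*pi_A + 2/15*pi_B + 1/15*pi_C + 1/15*pi_D + 2/15*pi_E
  pi_E = 1/5*pi_A + 2/15*pi_B + 2/15*pi_C + 1/5*pi_D + 2/15*pi_E
with normalization: pi_A + pi_B + pi_C + pi_D + pi_E = 1.

Using the first 4 balance equations plus normalization, the linear system A*pi = b is:
  [-13/15, 1/15, 4/15, 1/15, 2/15] . pi = 0
  [2/15, -2/3, 1/5, 2/5, 8/15] . pi = 0
  [2/15, 1/3, -2/3, 4/15, 1/15] . pi = 0
  [2/5, 2/15, 1/15, -14/15, 2/15] . pi = 0
  [1, 1, 1, 1, 1] . pi = 1

Solving yields:
  pi_A = 3593/26206
  pi_B = 4085/13103
  pi_C = 3352/13103
  pi_D = 3755/26206
  pi_E = 1992/13103

Verification (pi * P):
  3593/26206*2/15 + 4085/13103*1/15 + 3352/13103*4/15 + 3755/26206*1/15 + 1992/13103*2/15 = 3593/26206 = pi_A  (ok)
  3593/26206*2/15 + 4085/13103*1/3 + 3352/13103*1/5 + 3755/26206*2/5 + 1992/13103*8/15 = 4085/13103 = pi_B  (ok)
  3593/26206*2/15 + 4085/13103*1/3 + 3352/13103*1/3 + 3755/26206*4/15 + 1992/13103*1/15 = 3352/13103 = pi_C  (ok)
  3593/26206*2/5 + 4085/13103*2/15 + 3352/13103*1/15 + 3755/26206*1/15 + 1992/13103*2/15 = 3755/26206 = pi_D  (ok)
  3593/26206*1/5 + 4085/13103*2/15 + 3352/13103*2/15 + 3755/26206*1/5 + 1992/13103*2/15 = 1992/13103 = pi_E  (ok)

Answer: 3593/26206 4085/13103 3352/13103 3755/26206 1992/13103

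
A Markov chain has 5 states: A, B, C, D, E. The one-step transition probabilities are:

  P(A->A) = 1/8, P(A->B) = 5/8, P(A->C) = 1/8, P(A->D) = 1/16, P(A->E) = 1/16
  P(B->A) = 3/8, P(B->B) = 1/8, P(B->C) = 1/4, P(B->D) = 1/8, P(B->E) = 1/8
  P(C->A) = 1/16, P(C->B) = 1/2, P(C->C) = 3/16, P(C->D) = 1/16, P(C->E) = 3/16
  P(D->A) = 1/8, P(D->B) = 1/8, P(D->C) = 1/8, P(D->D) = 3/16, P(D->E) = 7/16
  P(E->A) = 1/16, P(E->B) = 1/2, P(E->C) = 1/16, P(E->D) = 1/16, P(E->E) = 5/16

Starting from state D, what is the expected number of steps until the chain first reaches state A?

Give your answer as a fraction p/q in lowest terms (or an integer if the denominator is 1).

Let h_i = expected steps to first reach A from state i.
Boundary: h_A = 0.
First-step equations for the other states:
  h_B = 1 + 3/8*h_A + 1/8*h_B + 1/4*h_C + 1/8*h_D + 1/8*h_E
  h_C = 1 + 1/16*h_A + 1/2*h_B + 3/16*h_C + 1/16*h_D + 3/16*h_E
  h_D = 1 + 1/8*h_A + 1/8*h_B + 1/8*h_C + 3/16*h_D + 7/16*h_E
  h_E = 1 + 1/16*h_A + 1/2*h_B + 1/16*h_C + 1/16*h_D + 5/16*h_E

Substituting h_A = 0 and rearranging gives the linear system (I - Q) h = 1:
  [7/8, -1/4, -1/8, -1/8] . (h_B, h_C, h_D, h_E) = 1
  [-1/2, 13/16, -1/16, -3/16] . (h_B, h_C, h_D, h_E) = 1
  [-1/8, -1/8, 13/16, -7/16] . (h_B, h_C, h_D, h_E) = 1
  [-1/2, -1/16, -1/16, 11/16] . (h_B, h_C, h_D, h_E) = 1

Solving yields:
  h_B = 1944/437
  h_C = 2512/437
  h_D = 112/19
  h_E = 2512/437

Starting state is D, so the expected hitting time is h_D = 112/19.

Answer: 112/19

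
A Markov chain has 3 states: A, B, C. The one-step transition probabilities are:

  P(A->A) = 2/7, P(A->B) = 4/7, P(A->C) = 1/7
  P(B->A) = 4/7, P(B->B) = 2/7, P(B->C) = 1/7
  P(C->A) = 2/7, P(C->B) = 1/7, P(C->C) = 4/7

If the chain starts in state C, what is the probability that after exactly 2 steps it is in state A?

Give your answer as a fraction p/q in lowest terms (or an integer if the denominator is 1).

Computing P^2 by repeated multiplication:
P^1 =
  A: [2/7, 4/7, 1/7]
  B: [4/7, 2/7, 1/7]
  C: [2/7, 1/7, 4/7]
P^2 =
  A: [22/49, 17/49, 10/49]
  B: [18/49, 3/7, 10/49]
  C: [16/49, 2/7, 19/49]

(P^2)[C -> A] = 16/49

Answer: 16/49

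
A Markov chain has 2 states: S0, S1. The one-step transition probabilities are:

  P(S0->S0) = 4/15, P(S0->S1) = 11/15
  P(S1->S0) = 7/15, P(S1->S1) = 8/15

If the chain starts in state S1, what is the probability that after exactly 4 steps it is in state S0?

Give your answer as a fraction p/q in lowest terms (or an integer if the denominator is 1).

Answer: 728/1875

Derivation:
Computing P^4 by repeated multiplication:
P^1 =
  S0: [4/15, 11/15]
  S1: [7/15, 8/15]
P^2 =
  S0: [31/75, 44/75]
  S1: [28/75, 47/75]
P^3 =
  S0: [48/125, 77/125]
  S1: [49/125, 76/125]
P^4 =
  S0: [731/1875, 1144/1875]
  S1: [728/1875, 1147/1875]

(P^4)[S1 -> S0] = 728/1875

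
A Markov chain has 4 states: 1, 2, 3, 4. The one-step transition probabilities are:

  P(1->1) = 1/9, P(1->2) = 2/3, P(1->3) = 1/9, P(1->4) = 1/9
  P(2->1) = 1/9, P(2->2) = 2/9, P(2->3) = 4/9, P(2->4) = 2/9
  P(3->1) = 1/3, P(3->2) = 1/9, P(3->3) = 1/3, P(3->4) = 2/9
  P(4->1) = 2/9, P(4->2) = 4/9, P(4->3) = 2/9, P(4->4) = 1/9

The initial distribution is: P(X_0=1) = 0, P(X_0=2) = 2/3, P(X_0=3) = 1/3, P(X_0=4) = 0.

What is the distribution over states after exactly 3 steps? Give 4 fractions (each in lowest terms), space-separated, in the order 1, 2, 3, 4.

Propagating the distribution step by step (d_{t+1} = d_t * P):
d_0 = (1=0, 2=2/3, 3=1/3, 4=0)
  d_1[1] = 0*1/9 + 2/3*1/9 + 1/3*1/3 + 0*2/9 = 5/27
  d_1[2] = 0*2/3 + 2/3*2/9 + 1/3*1/9 + 0*4/9 = 5/27
  d_1[3] = 0*1/9 + 2/3*4/9 + 1/3*1/3 + 0*2/9 = 11/27
  d_1[4] = 0*1/9 + 2/3*2/9 + 1/3*2/9 + 0*1/9 = 2/9
d_1 = (1=5/27, 2=5/27, 3=11/27, 4=2/9)
  d_2[1] = 5/27*1/9 + 5/27*1/9 + 11/27*1/3 + 2/9*2/9 = 55/243
  d_2[2] = 5/27*2/3 + 5/27*2/9 + 11/27*1/9 + 2/9*4/9 = 25/81
  d_2[3] = 5/27*1/9 + 5/27*4/9 + 11/27*1/3 + 2/9*2/9 = 70/243
  d_2[4] = 5/27*1/9 + 5/27*2/9 + 11/27*2/9 + 2/9*1/9 = 43/243
d_2 = (1=55/243, 2=25/81, 3=70/243, 4=43/243)
  d_3[1] = 55/243*1/9 + 25/81*1/9 + 70/243*1/3 + 43/243*2/9 = 142/729
  d_3[2] = 55/243*2/3 + 25/81*2/9 + 70/243*1/9 + 43/243*4/9 = 722/2187
  d_3[3] = 55/243*1/9 + 25/81*4/9 + 70/243*1/3 + 43/243*2/9 = 217/729
  d_3[4] = 55/243*1/9 + 25/81*2/9 + 70/243*2/9 + 43/243*1/9 = 388/2187
d_3 = (1=142/729, 2=722/2187, 3=217/729, 4=388/2187)

Answer: 142/729 722/2187 217/729 388/2187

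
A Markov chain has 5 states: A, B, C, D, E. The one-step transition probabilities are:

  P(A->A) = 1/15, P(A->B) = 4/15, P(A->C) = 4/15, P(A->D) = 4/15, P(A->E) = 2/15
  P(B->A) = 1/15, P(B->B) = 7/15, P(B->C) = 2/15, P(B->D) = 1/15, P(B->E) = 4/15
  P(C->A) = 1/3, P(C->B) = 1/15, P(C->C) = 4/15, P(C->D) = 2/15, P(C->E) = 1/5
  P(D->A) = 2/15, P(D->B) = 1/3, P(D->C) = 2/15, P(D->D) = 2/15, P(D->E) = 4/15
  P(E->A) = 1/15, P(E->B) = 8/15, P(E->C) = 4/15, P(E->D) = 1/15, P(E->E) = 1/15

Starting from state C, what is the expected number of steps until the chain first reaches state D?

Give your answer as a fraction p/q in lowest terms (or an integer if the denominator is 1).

Answer: 1463/178

Derivation:
Let h_i = expected steps to first reach D from state i.
Boundary: h_D = 0.
First-step equations for the other states:
  h_A = 1 + 1/15*h_A + 4/15*h_B + 4/15*h_C + 4/15*h_D + 2/15*h_E
  h_B = 1 + 1/15*h_A + 7/15*h_B + 2/15*h_C + 1/15*h_D + 4/15*h_E
  h_C = 1 + 1/3*h_A + 1/15*h_B + 4/15*h_C + 2/15*h_D + 1/5*h_E
  h_E = 1 + 1/15*h_A + 8/15*h_B + 4/15*h_C + 1/15*h_D + 1/15*h_E

Substituting h_D = 0 and rearranging gives the linear system (I - Q) h = 1:
  [14/15, -4/15, -4/15, -2/15] . (h_A, h_B, h_C, h_E) = 1
  [-1/15, 8/15, -2/15, -4/15] . (h_A, h_B, h_C, h_E) = 1
  [-1/3, -1/15, 11/15, -1/5] . (h_A, h_B, h_C, h_E) = 1
  [-1/15, -8/15, -4/15, 14/15] . (h_A, h_B, h_C, h_E) = 1

Solving yields:
  h_A = 668/89
  h_B = 853/89
  h_C = 1463/178
  h_E = 1679/178

Starting state is C, so the expected hitting time is h_C = 1463/178.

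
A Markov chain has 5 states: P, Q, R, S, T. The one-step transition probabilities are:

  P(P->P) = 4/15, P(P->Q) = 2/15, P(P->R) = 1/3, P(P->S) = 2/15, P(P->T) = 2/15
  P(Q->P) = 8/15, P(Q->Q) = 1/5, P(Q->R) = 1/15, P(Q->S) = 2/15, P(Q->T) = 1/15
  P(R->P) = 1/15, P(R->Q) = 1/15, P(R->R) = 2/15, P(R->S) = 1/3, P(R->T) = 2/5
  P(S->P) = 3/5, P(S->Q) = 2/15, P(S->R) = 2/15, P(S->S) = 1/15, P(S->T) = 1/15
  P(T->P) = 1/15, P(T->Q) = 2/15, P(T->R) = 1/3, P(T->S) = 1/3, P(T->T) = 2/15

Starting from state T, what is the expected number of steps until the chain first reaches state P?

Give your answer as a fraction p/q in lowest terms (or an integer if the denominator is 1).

Answer: 14163/3625

Derivation:
Let h_i = expected steps to first reach P from state i.
Boundary: h_P = 0.
First-step equations for the other states:
  h_Q = 1 + 8/15*h_P + 1/5*h_Q + 1/15*h_R + 2/15*h_S + 1/15*h_T
  h_R = 1 + 1/15*h_P + 1/15*h_Q + 2/15*h_R + 1/3*h_S + 2/5*h_T
  h_S = 1 + 3/5*h_P + 2/15*h_Q + 2/15*h_R + 1/15*h_S + 1/15*h_T
  h_T = 1 + 1/15*h_P + 2/15*h_Q + 1/3*h_R + 1/3*h_S + 2/15*h_T

Substituting h_P = 0 and rearranging gives the linear system (I - Q) h = 1:
  [4/5, -1/15, -2/15, -1/15] . (h_Q, h_R, h_S, h_T) = 1
  [-1/15, 13/15, -1/3, -2/5] . (h_Q, h_R, h_S, h_T) = 1
  [-2/15, -2/15, 14/15, -1/15] . (h_Q, h_R, h_S, h_T) = 1
  [-2/15, -1/3, -1/3, 13/15] . (h_Q, h_R, h_S, h_T) = 1

Solving yields:
  h_Q = 8277/3625
  h_R = 2898/725
  h_S = 8148/3625
  h_T = 14163/3625

Starting state is T, so the expected hitting time is h_T = 14163/3625.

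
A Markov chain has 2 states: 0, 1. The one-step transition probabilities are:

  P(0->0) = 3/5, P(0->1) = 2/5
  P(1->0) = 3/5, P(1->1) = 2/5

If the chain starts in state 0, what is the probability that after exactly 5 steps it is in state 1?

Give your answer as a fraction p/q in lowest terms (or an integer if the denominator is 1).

Computing P^5 by repeated multiplication:
P^1 =
  0: [3/5, 2/5]
  1: [3/5, 2/5]
P^2 =
  0: [3/5, 2/5]
  1: [3/5, 2/5]
P^3 =
  0: [3/5, 2/5]
  1: [3/5, 2/5]
P^4 =
  0: [3/5, 2/5]
  1: [3/5, 2/5]
P^5 =
  0: [3/5, 2/5]
  1: [3/5, 2/5]

(P^5)[0 -> 1] = 2/5

Answer: 2/5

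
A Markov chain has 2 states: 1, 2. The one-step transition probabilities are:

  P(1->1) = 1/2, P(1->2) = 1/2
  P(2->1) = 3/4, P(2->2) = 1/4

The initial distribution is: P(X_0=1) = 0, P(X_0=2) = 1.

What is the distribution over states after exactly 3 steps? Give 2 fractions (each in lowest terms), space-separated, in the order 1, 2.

Propagating the distribution step by step (d_{t+1} = d_t * P):
d_0 = (1=0, 2=1)
  d_1[1] = 0*1/2 + 1*3/4 = 3/4
  d_1[2] = 0*1/2 + 1*1/4 = 1/4
d_1 = (1=3/4, 2=1/4)
  d_2[1] = 3/4*1/2 + 1/4*3/4 = 9/16
  d_2[2] = 3/4*1/2 + 1/4*1/4 = 7/16
d_2 = (1=9/16, 2=7/16)
  d_3[1] = 9/16*1/2 + 7/16*3/4 = 39/64
  d_3[2] = 9/16*1/2 + 7/16*1/4 = 25/64
d_3 = (1=39/64, 2=25/64)

Answer: 39/64 25/64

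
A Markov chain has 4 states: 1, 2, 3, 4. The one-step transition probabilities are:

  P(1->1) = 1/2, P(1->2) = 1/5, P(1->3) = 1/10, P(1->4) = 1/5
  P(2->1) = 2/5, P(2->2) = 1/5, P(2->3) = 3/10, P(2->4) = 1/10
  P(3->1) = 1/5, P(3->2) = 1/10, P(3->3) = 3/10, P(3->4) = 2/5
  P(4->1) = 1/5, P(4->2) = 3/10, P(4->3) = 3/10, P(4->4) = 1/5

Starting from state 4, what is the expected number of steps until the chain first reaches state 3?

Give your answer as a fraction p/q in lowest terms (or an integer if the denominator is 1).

Answer: 790/181

Derivation:
Let h_i = expected steps to first reach 3 from state i.
Boundary: h_3 = 0.
First-step equations for the other states:
  h_1 = 1 + 1/2*h_1 + 1/5*h_2 + 1/10*h_3 + 1/5*h_4
  h_2 = 1 + 2/5*h_1 + 1/5*h_2 + 3/10*h_3 + 1/10*h_4
  h_4 = 1 + 1/5*h_1 + 3/10*h_2 + 3/10*h_3 + 1/5*h_4

Substituting h_3 = 0 and rearranging gives the linear system (I - Q) h = 1:
  [1/2, -1/5, -1/5] . (h_1, h_2, h_4) = 1
  [-2/5, 4/5, -1/10] . (h_1, h_2, h_4) = 1
  [-1/5, -3/10, 4/5] . (h_1, h_2, h_4) = 1

Solving yields:
  h_1 = 1010/181
  h_2 = 830/181
  h_4 = 790/181

Starting state is 4, so the expected hitting time is h_4 = 790/181.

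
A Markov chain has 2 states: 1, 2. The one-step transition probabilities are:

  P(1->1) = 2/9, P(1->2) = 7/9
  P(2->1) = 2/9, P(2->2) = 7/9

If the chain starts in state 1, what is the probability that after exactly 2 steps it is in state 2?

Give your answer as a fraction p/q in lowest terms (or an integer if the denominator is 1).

Answer: 7/9

Derivation:
Computing P^2 by repeated multiplication:
P^1 =
  1: [2/9, 7/9]
  2: [2/9, 7/9]
P^2 =
  1: [2/9, 7/9]
  2: [2/9, 7/9]

(P^2)[1 -> 2] = 7/9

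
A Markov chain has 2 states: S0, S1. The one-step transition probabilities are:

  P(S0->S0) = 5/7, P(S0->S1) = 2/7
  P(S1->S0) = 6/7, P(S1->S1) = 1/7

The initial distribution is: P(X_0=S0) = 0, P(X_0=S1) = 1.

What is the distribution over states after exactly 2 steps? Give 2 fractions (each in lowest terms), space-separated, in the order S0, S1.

Propagating the distribution step by step (d_{t+1} = d_t * P):
d_0 = (S0=0, S1=1)
  d_1[S0] = 0*5/7 + 1*6/7 = 6/7
  d_1[S1] = 0*2/7 + 1*1/7 = 1/7
d_1 = (S0=6/7, S1=1/7)
  d_2[S0] = 6/7*5/7 + 1/7*6/7 = 36/49
  d_2[S1] = 6/7*2/7 + 1/7*1/7 = 13/49
d_2 = (S0=36/49, S1=13/49)

Answer: 36/49 13/49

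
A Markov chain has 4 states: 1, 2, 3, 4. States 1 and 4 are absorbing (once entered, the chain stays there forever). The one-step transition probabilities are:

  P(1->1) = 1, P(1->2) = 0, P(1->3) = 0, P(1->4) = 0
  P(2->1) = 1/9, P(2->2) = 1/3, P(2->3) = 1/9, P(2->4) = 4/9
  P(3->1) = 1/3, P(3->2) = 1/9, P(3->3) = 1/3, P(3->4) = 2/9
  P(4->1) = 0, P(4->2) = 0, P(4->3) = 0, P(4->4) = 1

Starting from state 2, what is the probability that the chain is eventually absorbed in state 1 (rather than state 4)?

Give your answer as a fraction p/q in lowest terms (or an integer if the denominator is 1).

Let a_i = P(absorbed in 1 | start in state i).
Boundary conditions: a_1 = 1, a_4 = 0.
For each transient state i, a_i = sum_j P(i->j) * a_j:
  a_2 = 1/9*a_1 + 1/3*a_2 + 1/9*a_3 + 4/9*a_4
  a_3 = 1/3*a_1 + 1/9*a_2 + 1/3*a_3 + 2/9*a_4

Substituting a_1 = 1 and a_4 = 0, rearrange to (I - Q) a = r where r[i] = P(i -> 1):
  [2/3, -1/9] . (a_2, a_3) = 1/9
  [-1/9, 2/3] . (a_2, a_3) = 1/3

Solving yields:
  a_2 = 9/35
  a_3 = 19/35

Starting state is 2, so the absorption probability is a_2 = 9/35.

Answer: 9/35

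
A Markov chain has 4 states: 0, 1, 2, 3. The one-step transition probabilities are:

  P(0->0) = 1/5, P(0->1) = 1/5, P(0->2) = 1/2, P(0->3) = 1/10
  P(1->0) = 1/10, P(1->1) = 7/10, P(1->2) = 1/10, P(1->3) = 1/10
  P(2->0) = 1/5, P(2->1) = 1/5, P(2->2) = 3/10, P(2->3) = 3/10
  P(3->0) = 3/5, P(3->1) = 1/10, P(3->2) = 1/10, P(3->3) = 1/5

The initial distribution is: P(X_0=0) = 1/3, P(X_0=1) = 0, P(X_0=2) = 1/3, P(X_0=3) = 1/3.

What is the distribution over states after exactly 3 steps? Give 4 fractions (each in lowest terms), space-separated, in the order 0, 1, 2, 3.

Answer: 737/3000 941/3000 33/125 53/300

Derivation:
Propagating the distribution step by step (d_{t+1} = d_t * P):
d_0 = (0=1/3, 1=0, 2=1/3, 3=1/3)
  d_1[0] = 1/3*1/5 + 0*1/10 + 1/3*1/5 + 1/3*3/5 = 1/3
  d_1[1] = 1/3*1/5 + 0*7/10 + 1/3*1/5 + 1/3*1/10 = 1/6
  d_1[2] = 1/3*1/2 + 0*1/10 + 1/3*3/10 + 1/3*1/10 = 3/10
  d_1[3] = 1/3*1/10 + 0*1/10 + 1/3*3/10 + 1/3*1/5 = 1/5
d_1 = (0=1/3, 1=1/6, 2=3/10, 3=1/5)
  d_2[0] = 1/3*1/5 + 1/6*1/10 + 3/10*1/5 + 1/5*3/5 = 79/300
  d_2[1] = 1/3*1/5 + 1/6*7/10 + 3/10*1/5 + 1/5*1/10 = 79/300
  d_2[2] = 1/3*1/2 + 1/6*1/10 + 3/10*3/10 + 1/5*1/10 = 22/75
  d_2[3] = 1/3*1/10 + 1/6*1/10 + 3/10*3/10 + 1/5*1/5 = 9/50
d_2 = (0=79/300, 1=79/300, 2=22/75, 3=9/50)
  d_3[0] = 79/300*1/5 + 79/300*1/10 + 22/75*1/5 + 9/50*3/5 = 737/3000
  d_3[1] = 79/300*1/5 + 79/300*7/10 + 22/75*1/5 + 9/50*1/10 = 941/3000
  d_3[2] = 79/300*1/2 + 79/300*1/10 + 22/75*3/10 + 9/50*1/10 = 33/125
  d_3[3] = 79/300*1/10 + 79/300*1/10 + 22/75*3/10 + 9/50*1/5 = 53/300
d_3 = (0=737/3000, 1=941/3000, 2=33/125, 3=53/300)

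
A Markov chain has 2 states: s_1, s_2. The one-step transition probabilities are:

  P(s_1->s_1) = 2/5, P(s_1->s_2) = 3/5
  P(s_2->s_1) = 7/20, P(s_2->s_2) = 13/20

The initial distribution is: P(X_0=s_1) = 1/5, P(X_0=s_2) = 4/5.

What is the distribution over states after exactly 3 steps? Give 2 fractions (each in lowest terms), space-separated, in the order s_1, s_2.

Propagating the distribution step by step (d_{t+1} = d_t * P):
d_0 = (s_1=1/5, s_2=4/5)
  d_1[s_1] = 1/5*2/5 + 4/5*7/20 = 9/25
  d_1[s_2] = 1/5*3/5 + 4/5*13/20 = 16/25
d_1 = (s_1=9/25, s_2=16/25)
  d_2[s_1] = 9/25*2/5 + 16/25*7/20 = 46/125
  d_2[s_2] = 9/25*3/5 + 16/25*13/20 = 79/125
d_2 = (s_1=46/125, s_2=79/125)
  d_3[s_1] = 46/125*2/5 + 79/125*7/20 = 921/2500
  d_3[s_2] = 46/125*3/5 + 79/125*13/20 = 1579/2500
d_3 = (s_1=921/2500, s_2=1579/2500)

Answer: 921/2500 1579/2500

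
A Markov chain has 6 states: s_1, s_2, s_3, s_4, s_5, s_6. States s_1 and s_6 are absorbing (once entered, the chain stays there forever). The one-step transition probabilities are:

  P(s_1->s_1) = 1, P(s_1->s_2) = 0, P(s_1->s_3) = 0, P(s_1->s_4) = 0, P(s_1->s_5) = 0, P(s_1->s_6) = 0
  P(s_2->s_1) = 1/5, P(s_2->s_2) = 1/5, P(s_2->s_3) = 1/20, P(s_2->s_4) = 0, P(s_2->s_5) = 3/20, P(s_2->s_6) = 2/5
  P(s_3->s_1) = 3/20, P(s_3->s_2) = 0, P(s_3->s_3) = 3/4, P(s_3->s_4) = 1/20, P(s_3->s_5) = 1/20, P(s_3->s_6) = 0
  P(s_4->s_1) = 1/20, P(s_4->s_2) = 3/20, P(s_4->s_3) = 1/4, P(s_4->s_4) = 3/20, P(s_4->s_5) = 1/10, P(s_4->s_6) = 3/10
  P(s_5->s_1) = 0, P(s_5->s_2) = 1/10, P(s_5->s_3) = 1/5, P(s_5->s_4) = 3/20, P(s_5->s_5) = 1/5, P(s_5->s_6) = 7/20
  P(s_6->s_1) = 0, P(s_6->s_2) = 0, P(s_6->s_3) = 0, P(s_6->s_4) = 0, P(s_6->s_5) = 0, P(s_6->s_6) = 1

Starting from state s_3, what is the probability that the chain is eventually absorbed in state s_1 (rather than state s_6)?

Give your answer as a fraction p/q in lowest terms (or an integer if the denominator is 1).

Let a_i = P(absorbed in s_1 | start in state i).
Boundary conditions: a_s_1 = 1, a_s_6 = 0.
For each transient state i, a_i = sum_j P(i->j) * a_j:
  a_s_2 = 1/5*a_s_1 + 1/5*a_s_2 + 1/20*a_s_3 + 0*a_s_4 + 3/20*a_s_5 + 2/5*a_s_6
  a_s_3 = 3/20*a_s_1 + 0*a_s_2 + 3/4*a_s_3 + 1/20*a_s_4 + 1/20*a_s_5 + 0*a_s_6
  a_s_4 = 1/20*a_s_1 + 3/20*a_s_2 + 1/4*a_s_3 + 3/20*a_s_4 + 1/10*a_s_5 + 3/10*a_s_6
  a_s_5 = 0*a_s_1 + 1/10*a_s_2 + 1/5*a_s_3 + 3/20*a_s_4 + 1/5*a_s_5 + 7/20*a_s_6

Substituting a_s_1 = 1 and a_s_6 = 0, rearrange to (I - Q) a = r where r[i] = P(i -> s_1):
  [4/5, -1/20, 0, -3/20] . (a_s_2, a_s_3, a_s_4, a_s_5) = 1/5
  [0, 1/4, -1/20, -1/20] . (a_s_2, a_s_3, a_s_4, a_s_5) = 3/20
  [-3/20, -1/4, 17/20, -1/10] . (a_s_2, a_s_3, a_s_4, a_s_5) = 1/20
  [-1/10, -1/5, -3/20, 4/5] . (a_s_2, a_s_3, a_s_4, a_s_5) = 0

Solving yields:
  a_s_2 = 6257/17798
  a_s_3 = 13059/17798
  a_s_4 = 3307/8899
  a_s_5 = 5287/17798

Starting state is s_3, so the absorption probability is a_s_3 = 13059/17798.

Answer: 13059/17798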